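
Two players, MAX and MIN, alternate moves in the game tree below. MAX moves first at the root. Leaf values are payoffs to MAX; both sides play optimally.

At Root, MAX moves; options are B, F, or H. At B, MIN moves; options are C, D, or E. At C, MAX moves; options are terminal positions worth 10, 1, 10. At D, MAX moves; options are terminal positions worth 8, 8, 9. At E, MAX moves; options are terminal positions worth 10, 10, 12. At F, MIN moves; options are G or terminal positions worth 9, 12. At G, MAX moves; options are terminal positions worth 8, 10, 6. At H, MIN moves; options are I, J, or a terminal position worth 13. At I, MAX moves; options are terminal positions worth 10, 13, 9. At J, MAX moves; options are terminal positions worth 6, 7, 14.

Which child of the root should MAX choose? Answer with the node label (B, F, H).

C (MAX): max(10, 1, 10) = 10
D (MAX): max(8, 8, 9) = 9
E (MAX): max(10, 10, 12) = 12
B (MIN): min(10, 9, 12) = 9
G (MAX): max(8, 10, 6) = 10
F (MIN): min(10, 9, 12) = 9
I (MAX): max(10, 13, 9) = 13
J (MAX): max(6, 7, 14) = 14
H (MIN): min(13, 14, 13) = 13
Root (MAX): max(9, 9, 13) = 13
MAX picks the child with the highest value: H (value 13).

H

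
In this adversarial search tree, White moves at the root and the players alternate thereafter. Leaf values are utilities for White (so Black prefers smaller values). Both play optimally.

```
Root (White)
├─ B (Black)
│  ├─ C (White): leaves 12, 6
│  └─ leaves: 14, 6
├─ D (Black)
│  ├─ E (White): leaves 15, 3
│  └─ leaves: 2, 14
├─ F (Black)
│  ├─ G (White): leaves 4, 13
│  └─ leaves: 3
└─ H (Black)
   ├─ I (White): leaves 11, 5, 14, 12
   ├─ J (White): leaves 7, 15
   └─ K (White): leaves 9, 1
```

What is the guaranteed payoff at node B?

6

C: max(12, 6) = 12
B: min(12, 14, 6) = 6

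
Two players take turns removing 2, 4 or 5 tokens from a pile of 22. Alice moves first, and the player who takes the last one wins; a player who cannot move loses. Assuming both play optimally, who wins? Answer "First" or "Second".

Positions where the player to move wins (W) vs loses (L):
i:   0  1  2  3  4  5  6  7  8  9 10 11 12 13 14 15 16 17 18 19 20 21 22
     L  L  W  W  W  W  W  L  L  W  W  W  W  W  L  L  W  W  W  W  W  L  L
Position 22 is L, so the second player wins.

Second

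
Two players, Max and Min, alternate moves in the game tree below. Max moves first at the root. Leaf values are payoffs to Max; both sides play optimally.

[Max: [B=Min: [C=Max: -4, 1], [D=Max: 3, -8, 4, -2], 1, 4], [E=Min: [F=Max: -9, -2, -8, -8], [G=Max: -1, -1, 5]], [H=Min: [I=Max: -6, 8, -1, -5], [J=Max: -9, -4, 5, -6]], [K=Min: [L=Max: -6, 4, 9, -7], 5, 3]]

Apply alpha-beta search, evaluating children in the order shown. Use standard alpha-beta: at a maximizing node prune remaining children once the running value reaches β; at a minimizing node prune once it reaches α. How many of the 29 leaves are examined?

C [α=-∞,β=+∞]: v=1
D [α=-∞,β=1]: v=3 after child 1 ≥ β → β-cutoff, skip 3
B [α=-∞,β=+∞]: v=1
F [α=1,β=+∞]: v=-2
E [α=1,β=+∞]: v=-2 after child 1 ≤ α → α-cutoff, skip 1
I [α=1,β=+∞]: v=8
J [α=1,β=8]: v=5
H [α=1,β=+∞]: v=5
L [α=5,β=+∞]: v=9
K [α=5,β=+∞]: v=5 after child 2 ≤ α → α-cutoff, skip 1
Root [α=-∞,β=+∞]: v=5
Leaves evaluated: 22 of 29.

22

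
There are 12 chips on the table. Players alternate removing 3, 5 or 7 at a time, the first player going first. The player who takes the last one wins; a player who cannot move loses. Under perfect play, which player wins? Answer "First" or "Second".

Compute winning (W) and losing (L) positions by backward induction:
i:   0  1  2  3  4  5  6  7  8  9 10 11 12
     L  L  L  W  W  W  W  W  W  W  L  L  L
Position 12 is L, so the second player wins.

Second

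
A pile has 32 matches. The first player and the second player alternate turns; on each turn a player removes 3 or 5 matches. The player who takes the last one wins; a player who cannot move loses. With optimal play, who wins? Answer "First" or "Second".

Second

Compute winning (W) and losing (L) positions by backward induction:
i:   0  1  2  3  4  5  6  7  8  9 10 11 12 13 14 15 16 17 18 19 20 21 22 23 24 25 26 27 28 29 30 31 32
     L  L  L  W  W  W  W  W  L  L  L  W  W  W  W  W  L  L  L  W  W  W  W  W  L  L  L  W  W  W  W  W  L
Position 32 is L, so the second player wins.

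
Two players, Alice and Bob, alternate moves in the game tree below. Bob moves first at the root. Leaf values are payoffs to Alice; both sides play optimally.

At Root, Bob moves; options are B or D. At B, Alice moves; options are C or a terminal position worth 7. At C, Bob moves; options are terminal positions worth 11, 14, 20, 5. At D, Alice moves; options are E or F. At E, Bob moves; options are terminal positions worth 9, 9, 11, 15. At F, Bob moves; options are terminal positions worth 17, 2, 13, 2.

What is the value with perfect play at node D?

E: min(9, 9, 11, 15) = 9
F: min(17, 2, 13, 2) = 2
D: max(9, 2) = 9

9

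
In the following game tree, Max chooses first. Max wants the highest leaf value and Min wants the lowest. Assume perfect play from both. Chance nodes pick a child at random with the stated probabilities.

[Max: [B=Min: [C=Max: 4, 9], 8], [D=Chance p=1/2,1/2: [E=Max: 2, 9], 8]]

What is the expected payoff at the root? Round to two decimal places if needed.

C (Max): max(4, 9) = 9
B (Min): min(9, 8) = 8
E (Max): max(2, 9) = 9
D (Chance): 1/2·9 + 1/2·8 = 8.5
Root (Max): max(8, 8.5) = 8.5

8.5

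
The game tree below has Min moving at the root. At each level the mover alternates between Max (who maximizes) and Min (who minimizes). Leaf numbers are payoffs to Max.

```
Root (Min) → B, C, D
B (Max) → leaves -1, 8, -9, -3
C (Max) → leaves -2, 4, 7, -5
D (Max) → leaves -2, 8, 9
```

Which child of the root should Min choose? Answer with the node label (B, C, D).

C

B (Max): max(-1, 8, -9, -3) = 8
C (Max): max(-2, 4, 7, -5) = 7
D (Max): max(-2, 8, 9) = 9
Root (Min): min(8, 7, 9) = 7
Min picks the child with the lowest value: C (value 7).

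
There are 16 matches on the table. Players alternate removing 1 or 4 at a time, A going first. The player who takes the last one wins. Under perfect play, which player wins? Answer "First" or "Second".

W/L table (W = player to move can force a win):
i:   0  1  2  3  4  5  6  7  8  9 10 11 12 13 14 15 16
     L  W  L  W  W  L  W  L  W  W  L  W  L  W  W  L  W
Position 16 is W, so the first player wins.

First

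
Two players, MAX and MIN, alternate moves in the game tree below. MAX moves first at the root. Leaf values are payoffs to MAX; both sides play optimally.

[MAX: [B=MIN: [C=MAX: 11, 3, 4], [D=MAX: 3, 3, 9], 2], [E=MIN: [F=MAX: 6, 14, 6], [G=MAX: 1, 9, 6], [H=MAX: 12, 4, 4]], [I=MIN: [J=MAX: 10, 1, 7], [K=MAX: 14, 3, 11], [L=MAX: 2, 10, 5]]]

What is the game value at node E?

9

F: max(6, 14, 6) = 14
G: max(1, 9, 6) = 9
H: max(12, 4, 4) = 12
E: min(14, 9, 12) = 9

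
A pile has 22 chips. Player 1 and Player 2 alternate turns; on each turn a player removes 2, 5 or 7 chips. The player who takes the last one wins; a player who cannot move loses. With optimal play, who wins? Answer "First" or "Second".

Compute winning (W) and losing (L) positions by backward induction:
i:   0  1  2  3  4  5  6  7  8  9 10 11 12 13 14 15 16 17 18 19 20 21 22
     L  L  W  W  L  W  W  W  W  W  L  W  W  L  L  W  W  W  W  W  W  W  L
Position 22 is L, so the second player wins.

Second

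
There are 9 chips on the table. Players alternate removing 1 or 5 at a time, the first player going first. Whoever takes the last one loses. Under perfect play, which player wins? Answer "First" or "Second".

Compute winning (W) and losing (L) positions by backward induction:
i:   0  1  2  3  4  5  6  7  8  9
     W  L  W  L  W  L  W  L  W  L
Position 9 is L, so the second player wins.

Second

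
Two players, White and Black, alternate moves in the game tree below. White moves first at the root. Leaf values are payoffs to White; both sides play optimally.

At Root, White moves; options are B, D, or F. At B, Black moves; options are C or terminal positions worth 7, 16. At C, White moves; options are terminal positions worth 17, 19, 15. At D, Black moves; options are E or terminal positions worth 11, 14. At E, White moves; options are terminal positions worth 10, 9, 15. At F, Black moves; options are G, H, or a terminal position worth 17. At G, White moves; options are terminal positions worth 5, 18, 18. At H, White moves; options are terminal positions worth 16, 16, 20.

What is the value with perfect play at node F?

G: max(5, 18, 18) = 18
H: max(16, 16, 20) = 20
F: min(18, 20, 17) = 17

17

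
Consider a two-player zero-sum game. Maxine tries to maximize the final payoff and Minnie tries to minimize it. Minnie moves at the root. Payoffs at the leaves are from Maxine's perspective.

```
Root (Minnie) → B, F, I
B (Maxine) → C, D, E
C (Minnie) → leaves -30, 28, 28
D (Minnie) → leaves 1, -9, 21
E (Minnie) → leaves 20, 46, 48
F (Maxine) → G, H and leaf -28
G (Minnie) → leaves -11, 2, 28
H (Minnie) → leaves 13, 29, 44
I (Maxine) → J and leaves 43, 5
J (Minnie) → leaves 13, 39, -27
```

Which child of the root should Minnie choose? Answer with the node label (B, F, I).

C (Minnie): min(-30, 28, 28) = -30
D (Minnie): min(1, -9, 21) = -9
E (Minnie): min(20, 46, 48) = 20
B (Maxine): max(-30, -9, 20) = 20
G (Minnie): min(-11, 2, 28) = -11
H (Minnie): min(13, 29, 44) = 13
F (Maxine): max(-11, 13, -28) = 13
J (Minnie): min(13, 39, -27) = -27
I (Maxine): max(-27, 43, 5) = 43
Root (Minnie): min(20, 13, 43) = 13
Minnie picks the child with the lowest value: F (value 13).

F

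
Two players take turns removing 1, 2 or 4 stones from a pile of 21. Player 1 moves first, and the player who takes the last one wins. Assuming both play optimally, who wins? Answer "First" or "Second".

Second

Mark each pile size as W (mover wins) or L (mover loses):
i:   0  1  2  3  4  5  6  7  8  9 10 11 12 13 14 15 16 17 18 19 20 21
     L  W  W  L  W  W  L  W  W  L  W  W  L  W  W  L  W  W  L  W  W  L
Position 21 is L, so the second player wins.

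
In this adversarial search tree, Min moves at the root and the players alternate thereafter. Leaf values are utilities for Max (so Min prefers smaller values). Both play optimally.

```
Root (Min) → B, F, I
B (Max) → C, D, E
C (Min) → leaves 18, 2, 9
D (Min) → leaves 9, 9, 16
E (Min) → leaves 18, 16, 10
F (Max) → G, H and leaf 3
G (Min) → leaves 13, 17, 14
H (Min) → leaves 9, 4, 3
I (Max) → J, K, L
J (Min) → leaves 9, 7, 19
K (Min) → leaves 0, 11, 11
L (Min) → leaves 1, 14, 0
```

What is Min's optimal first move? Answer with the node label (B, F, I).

I

C (Min): min(18, 2, 9) = 2
D (Min): min(9, 9, 16) = 9
E (Min): min(18, 16, 10) = 10
B (Max): max(2, 9, 10) = 10
G (Min): min(13, 17, 14) = 13
H (Min): min(9, 4, 3) = 3
F (Max): max(13, 3, 3) = 13
J (Min): min(9, 7, 19) = 7
K (Min): min(0, 11, 11) = 0
L (Min): min(1, 14, 0) = 0
I (Max): max(7, 0, 0) = 7
Root (Min): min(10, 13, 7) = 7
Min picks the child with the lowest value: I (value 7).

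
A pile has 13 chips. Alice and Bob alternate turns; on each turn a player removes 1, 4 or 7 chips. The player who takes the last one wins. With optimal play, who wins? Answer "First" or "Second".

W/L table (W = player to move can force a win):
i:   0  1  2  3  4  5  6  7  8  9 10 11 12 13
     L  W  L  W  W  L  W  W  L  W  L  W  W  L
Position 13 is L, so the second player wins.

Second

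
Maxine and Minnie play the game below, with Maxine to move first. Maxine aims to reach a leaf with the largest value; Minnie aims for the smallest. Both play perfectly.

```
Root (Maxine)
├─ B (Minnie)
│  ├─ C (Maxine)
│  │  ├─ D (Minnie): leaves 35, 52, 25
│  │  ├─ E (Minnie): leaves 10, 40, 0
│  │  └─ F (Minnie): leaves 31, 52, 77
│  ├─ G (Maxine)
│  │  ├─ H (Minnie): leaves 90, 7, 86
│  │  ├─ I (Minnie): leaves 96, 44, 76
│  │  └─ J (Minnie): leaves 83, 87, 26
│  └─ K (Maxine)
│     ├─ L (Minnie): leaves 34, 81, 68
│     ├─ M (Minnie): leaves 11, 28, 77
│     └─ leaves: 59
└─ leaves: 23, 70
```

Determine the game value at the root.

70

D (Minnie): min(35, 52, 25) = 25
E (Minnie): min(10, 40, 0) = 0
F (Minnie): min(31, 52, 77) = 31
C (Maxine): max(25, 0, 31) = 31
H (Minnie): min(90, 7, 86) = 7
I (Minnie): min(96, 44, 76) = 44
J (Minnie): min(83, 87, 26) = 26
G (Maxine): max(7, 44, 26) = 44
L (Minnie): min(34, 81, 68) = 34
M (Minnie): min(11, 28, 77) = 11
K (Maxine): max(34, 11, 59) = 59
B (Minnie): min(31, 44, 59) = 31
Root (Maxine): max(31, 23, 70) = 70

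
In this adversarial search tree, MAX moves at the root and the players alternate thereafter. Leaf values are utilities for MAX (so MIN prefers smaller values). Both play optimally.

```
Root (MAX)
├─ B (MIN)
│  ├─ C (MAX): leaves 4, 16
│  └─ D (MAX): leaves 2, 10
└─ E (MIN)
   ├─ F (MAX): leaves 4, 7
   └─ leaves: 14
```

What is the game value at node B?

10

C: max(4, 16) = 16
D: max(2, 10) = 10
B: min(16, 10) = 10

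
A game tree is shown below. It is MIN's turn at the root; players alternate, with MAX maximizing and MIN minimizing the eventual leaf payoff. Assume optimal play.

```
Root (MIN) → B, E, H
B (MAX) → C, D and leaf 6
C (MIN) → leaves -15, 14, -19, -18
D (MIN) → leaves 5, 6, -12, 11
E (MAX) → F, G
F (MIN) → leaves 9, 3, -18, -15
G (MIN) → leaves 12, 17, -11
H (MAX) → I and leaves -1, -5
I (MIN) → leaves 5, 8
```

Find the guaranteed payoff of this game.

-11

C (MIN): min(-15, 14, -19, -18) = -19
D (MIN): min(5, 6, -12, 11) = -12
B (MAX): max(-19, -12, 6) = 6
F (MIN): min(9, 3, -18, -15) = -18
G (MIN): min(12, 17, -11) = -11
E (MAX): max(-18, -11) = -11
I (MIN): min(5, 8) = 5
H (MAX): max(5, -1, -5) = 5
Root (MIN): min(6, -11, 5) = -11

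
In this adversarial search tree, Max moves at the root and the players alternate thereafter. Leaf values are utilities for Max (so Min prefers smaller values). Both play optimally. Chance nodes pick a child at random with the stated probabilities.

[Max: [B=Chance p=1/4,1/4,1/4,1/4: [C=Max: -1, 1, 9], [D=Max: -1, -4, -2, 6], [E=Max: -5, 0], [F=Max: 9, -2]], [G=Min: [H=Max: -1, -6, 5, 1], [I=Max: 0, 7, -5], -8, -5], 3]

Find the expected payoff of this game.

6

C (Max): max(-1, 1, 9) = 9
D (Max): max(-1, -4, -2, 6) = 6
E (Max): max(-5, 0) = 0
F (Max): max(9, -2) = 9
B (Chance): 1/4·9 + 1/4·6 + 1/4·0 + 1/4·9 = 6
H (Max): max(-1, -6, 5, 1) = 5
I (Max): max(0, 7, -5) = 7
G (Min): min(5, 7, -8, -5) = -8
Root (Max): max(6, -8, 3) = 6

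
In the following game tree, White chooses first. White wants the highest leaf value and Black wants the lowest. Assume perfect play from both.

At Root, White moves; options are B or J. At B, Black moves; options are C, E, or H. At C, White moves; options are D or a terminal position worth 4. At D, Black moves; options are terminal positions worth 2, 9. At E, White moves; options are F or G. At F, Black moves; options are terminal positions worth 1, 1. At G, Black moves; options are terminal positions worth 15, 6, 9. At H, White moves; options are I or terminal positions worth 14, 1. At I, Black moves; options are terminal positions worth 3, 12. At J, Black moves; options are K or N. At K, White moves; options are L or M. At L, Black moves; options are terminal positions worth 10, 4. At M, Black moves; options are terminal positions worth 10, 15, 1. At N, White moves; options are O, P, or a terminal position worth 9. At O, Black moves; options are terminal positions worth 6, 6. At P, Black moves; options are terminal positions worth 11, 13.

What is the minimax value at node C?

4

D: min(2, 9) = 2
C: max(2, 4) = 4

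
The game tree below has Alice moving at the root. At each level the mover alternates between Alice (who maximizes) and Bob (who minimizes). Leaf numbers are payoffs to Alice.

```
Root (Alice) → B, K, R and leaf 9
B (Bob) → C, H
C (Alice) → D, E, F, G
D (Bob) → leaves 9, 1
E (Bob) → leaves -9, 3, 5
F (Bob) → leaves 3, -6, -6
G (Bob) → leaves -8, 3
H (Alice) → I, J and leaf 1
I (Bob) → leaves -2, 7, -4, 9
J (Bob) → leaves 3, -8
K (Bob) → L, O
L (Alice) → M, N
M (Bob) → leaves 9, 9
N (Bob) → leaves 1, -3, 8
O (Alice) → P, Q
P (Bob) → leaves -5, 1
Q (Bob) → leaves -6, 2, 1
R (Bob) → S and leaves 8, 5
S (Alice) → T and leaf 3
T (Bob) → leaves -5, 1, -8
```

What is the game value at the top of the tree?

9

D (Bob): min(9, 1) = 1
E (Bob): min(-9, 3, 5) = -9
F (Bob): min(3, -6, -6) = -6
G (Bob): min(-8, 3) = -8
C (Alice): max(1, -9, -6, -8) = 1
I (Bob): min(-2, 7, -4, 9) = -4
J (Bob): min(3, -8) = -8
H (Alice): max(-4, -8, 1) = 1
B (Bob): min(1, 1) = 1
M (Bob): min(9, 9) = 9
N (Bob): min(1, -3, 8) = -3
L (Alice): max(9, -3) = 9
P (Bob): min(-5, 1) = -5
Q (Bob): min(-6, 2, 1) = -6
O (Alice): max(-5, -6) = -5
K (Bob): min(9, -5) = -5
T (Bob): min(-5, 1, -8) = -8
S (Alice): max(-8, 3) = 3
R (Bob): min(3, 8, 5) = 3
Root (Alice): max(1, -5, 3, 9) = 9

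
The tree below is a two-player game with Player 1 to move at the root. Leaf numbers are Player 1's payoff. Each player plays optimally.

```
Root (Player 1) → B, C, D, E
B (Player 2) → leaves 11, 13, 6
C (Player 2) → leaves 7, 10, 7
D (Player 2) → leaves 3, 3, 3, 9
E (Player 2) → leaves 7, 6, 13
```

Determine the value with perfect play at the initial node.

7

B (Player 2): min(11, 13, 6) = 6
C (Player 2): min(7, 10, 7) = 7
D (Player 2): min(3, 3, 3, 9) = 3
E (Player 2): min(7, 6, 13) = 6
Root (Player 1): max(6, 7, 3, 6) = 7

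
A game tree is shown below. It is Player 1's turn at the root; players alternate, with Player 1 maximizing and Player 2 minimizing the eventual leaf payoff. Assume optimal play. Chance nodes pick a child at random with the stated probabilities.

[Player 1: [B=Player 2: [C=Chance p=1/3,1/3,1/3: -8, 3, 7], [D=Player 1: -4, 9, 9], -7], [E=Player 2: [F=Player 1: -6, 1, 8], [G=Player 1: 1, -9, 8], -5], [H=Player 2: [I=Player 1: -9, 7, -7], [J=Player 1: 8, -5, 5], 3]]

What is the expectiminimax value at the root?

3

C (Chance): 1/3·-8 + 1/3·3 + 1/3·7 = 0.67
D (Player 1): max(-4, 9, 9) = 9
B (Player 2): min(0.67, 9, -7) = -7
F (Player 1): max(-6, 1, 8) = 8
G (Player 1): max(1, -9, 8) = 8
E (Player 2): min(8, 8, -5) = -5
I (Player 1): max(-9, 7, -7) = 7
J (Player 1): max(8, -5, 5) = 8
H (Player 2): min(7, 8, 3) = 3
Root (Player 1): max(-7, -5, 3) = 3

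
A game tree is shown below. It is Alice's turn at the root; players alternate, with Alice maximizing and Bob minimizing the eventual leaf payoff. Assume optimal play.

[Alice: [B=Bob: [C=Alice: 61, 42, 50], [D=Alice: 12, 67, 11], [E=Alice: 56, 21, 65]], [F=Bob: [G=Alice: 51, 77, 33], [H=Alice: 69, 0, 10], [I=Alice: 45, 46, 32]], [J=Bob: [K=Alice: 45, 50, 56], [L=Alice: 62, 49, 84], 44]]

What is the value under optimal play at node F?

46

G: max(51, 77, 33) = 77
H: max(69, 0, 10) = 69
I: max(45, 46, 32) = 46
F: min(77, 69, 46) = 46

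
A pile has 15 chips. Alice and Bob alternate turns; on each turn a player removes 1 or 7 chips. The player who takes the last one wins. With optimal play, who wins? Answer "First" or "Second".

Compute winning (W) and losing (L) positions by backward induction:
i:   0  1  2  3  4  5  6  7  8  9 10 11 12 13 14 15
     L  W  L  W  L  W  L  W  L  W  L  W  L  W  L  W
Position 15 is W, so the first player wins.

First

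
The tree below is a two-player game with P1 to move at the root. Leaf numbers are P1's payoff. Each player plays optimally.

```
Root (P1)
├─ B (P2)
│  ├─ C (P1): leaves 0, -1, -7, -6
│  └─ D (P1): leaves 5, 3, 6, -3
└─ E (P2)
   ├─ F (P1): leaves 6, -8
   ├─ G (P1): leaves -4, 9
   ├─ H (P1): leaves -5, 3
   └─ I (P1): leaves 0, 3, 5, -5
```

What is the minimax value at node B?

C: max(0, -1, -7, -6) = 0
D: max(5, 3, 6, -3) = 6
B: min(0, 6) = 0

0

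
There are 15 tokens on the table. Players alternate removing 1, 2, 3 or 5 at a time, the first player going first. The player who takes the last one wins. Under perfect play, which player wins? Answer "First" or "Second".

First

Compute winning (W) and losing (L) positions by backward induction:
i:   0  1  2  3  4  5  6  7  8  9 10 11 12 13 14 15
     L  W  W  W  L  W  W  W  L  W  W  W  L  W  W  W
Position 15 is W, so the first player wins.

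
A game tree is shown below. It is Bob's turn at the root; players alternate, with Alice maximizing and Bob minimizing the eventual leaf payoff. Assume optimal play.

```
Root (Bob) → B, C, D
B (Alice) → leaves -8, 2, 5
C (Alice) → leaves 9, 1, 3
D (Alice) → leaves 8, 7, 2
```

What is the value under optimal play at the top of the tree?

5

B (Alice): max(-8, 2, 5) = 5
C (Alice): max(9, 1, 3) = 9
D (Alice): max(8, 7, 2) = 8
Root (Bob): min(5, 9, 8) = 5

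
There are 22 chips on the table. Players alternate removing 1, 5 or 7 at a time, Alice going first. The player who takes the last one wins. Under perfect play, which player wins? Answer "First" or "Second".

Second

i:   0  1  2  3  4  5  6  7  8  9 10 11 12 13 14 15 16 17 18 19 20 21 22
     L  W  L  W  L  W  L  W  L  W  L  W  L  W  L  W  L  W  L  W  L  W  L
Position 22 is L, so the second player wins.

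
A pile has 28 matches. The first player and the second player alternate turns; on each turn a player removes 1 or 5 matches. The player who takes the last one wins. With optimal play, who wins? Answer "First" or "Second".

Second

Compute winning (W) and losing (L) positions by backward induction:
i:   0  1  2  3  4  5  6  7  8  9 10 11 12 13 14 15 16 17 18 19 20 21 22 23 24 25 26 27 28
     L  W  L  W  L  W  L  W  L  W  L  W  L  W  L  W  L  W  L  W  L  W  L  W  L  W  L  W  L
Position 28 is L, so the second player wins.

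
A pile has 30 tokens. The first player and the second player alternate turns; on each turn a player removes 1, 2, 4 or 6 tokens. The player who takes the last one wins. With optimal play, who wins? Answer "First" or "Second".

W/L table (W = player to move can force a win):
i:   0  1  2  3  4  5  6  7  8  9 10 11 12 13 14 15 16 17 18 19 20 21 22 23 24 25 26 27 28 29 30
     L  W  W  L  W  W  W  W  L  W  W  L  W  W  W  W  L  W  W  L  W  W  W  W  L  W  W  L  W  W  W
Position 30 is W, so the first player wins.

First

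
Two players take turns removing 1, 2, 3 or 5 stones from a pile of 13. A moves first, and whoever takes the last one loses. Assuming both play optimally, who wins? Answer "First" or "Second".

Second

Compute winning (W) and losing (L) positions by backward induction:
i:   0  1  2  3  4  5  6  7  8  9 10 11 12 13
     W  L  W  W  W  L  W  W  W  L  W  W  W  L
Position 13 is L, so the second player wins.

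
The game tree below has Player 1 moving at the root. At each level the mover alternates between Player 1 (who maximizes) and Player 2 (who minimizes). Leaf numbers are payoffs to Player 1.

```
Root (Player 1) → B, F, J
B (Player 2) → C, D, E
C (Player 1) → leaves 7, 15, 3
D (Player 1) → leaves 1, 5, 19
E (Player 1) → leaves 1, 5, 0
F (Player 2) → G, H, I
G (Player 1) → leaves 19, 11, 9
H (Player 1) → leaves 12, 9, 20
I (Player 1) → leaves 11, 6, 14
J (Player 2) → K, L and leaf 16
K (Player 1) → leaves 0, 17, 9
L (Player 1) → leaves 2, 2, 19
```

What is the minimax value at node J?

K: max(0, 17, 9) = 17
L: max(2, 2, 19) = 19
J: min(17, 19, 16) = 16

16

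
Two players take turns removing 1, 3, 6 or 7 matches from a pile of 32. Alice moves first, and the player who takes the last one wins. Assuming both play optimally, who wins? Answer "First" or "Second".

First

Mark each pile size as W (mover wins) or L (mover loses):
i:   0  1  2  3  4  5  6  7  8  9 10 11 12 13 14 15 16 17 18 19 20 21 22 23 24 25 26 27 28 29 30 31 32
     L  W  L  W  L  W  W  W  W  W  W  W  L  W  L  W  L  W  W  W  W  W  W  W  L  W  L  W  L  W  W  W  W
Position 32 is W, so the first player wins.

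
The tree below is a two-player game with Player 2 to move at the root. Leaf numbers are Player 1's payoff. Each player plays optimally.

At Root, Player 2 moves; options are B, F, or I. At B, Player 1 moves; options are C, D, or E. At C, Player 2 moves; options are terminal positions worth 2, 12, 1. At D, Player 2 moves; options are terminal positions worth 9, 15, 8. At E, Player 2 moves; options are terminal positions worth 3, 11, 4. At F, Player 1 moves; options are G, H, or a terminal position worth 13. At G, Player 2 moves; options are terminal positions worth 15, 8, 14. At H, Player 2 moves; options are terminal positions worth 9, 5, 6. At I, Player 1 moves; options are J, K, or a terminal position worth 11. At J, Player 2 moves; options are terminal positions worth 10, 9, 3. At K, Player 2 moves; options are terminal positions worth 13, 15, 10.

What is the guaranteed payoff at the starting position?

8

C (Player 2): min(2, 12, 1) = 1
D (Player 2): min(9, 15, 8) = 8
E (Player 2): min(3, 11, 4) = 3
B (Player 1): max(1, 8, 3) = 8
G (Player 2): min(15, 8, 14) = 8
H (Player 2): min(9, 5, 6) = 5
F (Player 1): max(8, 5, 13) = 13
J (Player 2): min(10, 9, 3) = 3
K (Player 2): min(13, 15, 10) = 10
I (Player 1): max(3, 10, 11) = 11
Root (Player 2): min(8, 13, 11) = 8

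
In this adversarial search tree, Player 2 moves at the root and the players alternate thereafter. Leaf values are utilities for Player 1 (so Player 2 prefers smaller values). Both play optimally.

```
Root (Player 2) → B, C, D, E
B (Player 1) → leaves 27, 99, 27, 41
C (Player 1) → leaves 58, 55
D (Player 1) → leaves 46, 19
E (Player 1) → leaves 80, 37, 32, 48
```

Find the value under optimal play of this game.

B (Player 1): max(27, 99, 27, 41) = 99
C (Player 1): max(58, 55) = 58
D (Player 1): max(46, 19) = 46
E (Player 1): max(80, 37, 32, 48) = 80
Root (Player 2): min(99, 58, 46, 80) = 46

46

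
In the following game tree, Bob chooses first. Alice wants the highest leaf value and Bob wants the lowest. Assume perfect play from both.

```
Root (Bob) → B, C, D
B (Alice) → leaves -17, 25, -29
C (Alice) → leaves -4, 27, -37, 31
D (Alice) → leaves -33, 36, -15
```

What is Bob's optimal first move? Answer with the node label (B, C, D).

B (Alice): max(-17, 25, -29) = 25
C (Alice): max(-4, 27, -37, 31) = 31
D (Alice): max(-33, 36, -15) = 36
Root (Bob): min(25, 31, 36) = 25
Bob picks the child with the lowest value: B (value 25).

B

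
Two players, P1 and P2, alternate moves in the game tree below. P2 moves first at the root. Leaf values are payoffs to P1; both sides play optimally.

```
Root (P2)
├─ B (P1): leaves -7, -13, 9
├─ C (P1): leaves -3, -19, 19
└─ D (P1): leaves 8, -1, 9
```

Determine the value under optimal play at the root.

B (P1): max(-7, -13, 9) = 9
C (P1): max(-3, -19, 19) = 19
D (P1): max(8, -1, 9) = 9
Root (P2): min(9, 19, 9) = 9

9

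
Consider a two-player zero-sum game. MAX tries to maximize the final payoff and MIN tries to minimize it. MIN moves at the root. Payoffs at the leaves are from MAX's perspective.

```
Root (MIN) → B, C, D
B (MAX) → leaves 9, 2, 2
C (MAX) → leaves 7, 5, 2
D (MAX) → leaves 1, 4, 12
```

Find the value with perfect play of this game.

7

B (MAX): max(9, 2, 2) = 9
C (MAX): max(7, 5, 2) = 7
D (MAX): max(1, 4, 12) = 12
Root (MIN): min(9, 7, 12) = 7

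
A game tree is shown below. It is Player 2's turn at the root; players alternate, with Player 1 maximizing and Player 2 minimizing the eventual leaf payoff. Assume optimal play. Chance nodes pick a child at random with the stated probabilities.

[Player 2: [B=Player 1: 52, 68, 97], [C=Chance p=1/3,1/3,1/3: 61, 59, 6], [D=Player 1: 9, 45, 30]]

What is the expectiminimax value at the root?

42

B (Player 1): max(52, 68, 97) = 97
C (Chance): 1/3·61 + 1/3·59 + 1/3·6 = 42
D (Player 1): max(9, 45, 30) = 45
Root (Player 2): min(97, 42, 45) = 42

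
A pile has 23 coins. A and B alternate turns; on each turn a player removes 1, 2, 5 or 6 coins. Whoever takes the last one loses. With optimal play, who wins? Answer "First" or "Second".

First

i:   0  1  2  3  4  5  6  7  8  9 10 11 12 13 14 15 16 17 18 19 20 21 22 23
     W  L  W  W  L  W  W  W  L  W  W  L  W  W  W  L  W  W  L  W  W  W  L  W
Position 23 is W, so the first player wins.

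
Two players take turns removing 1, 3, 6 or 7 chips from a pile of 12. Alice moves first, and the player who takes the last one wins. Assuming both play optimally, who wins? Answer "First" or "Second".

i:   0  1  2  3  4  5  6  7  8  9 10 11 12
     L  W  L  W  L  W  W  W  W  W  W  W  L
Position 12 is L, so the second player wins.

Second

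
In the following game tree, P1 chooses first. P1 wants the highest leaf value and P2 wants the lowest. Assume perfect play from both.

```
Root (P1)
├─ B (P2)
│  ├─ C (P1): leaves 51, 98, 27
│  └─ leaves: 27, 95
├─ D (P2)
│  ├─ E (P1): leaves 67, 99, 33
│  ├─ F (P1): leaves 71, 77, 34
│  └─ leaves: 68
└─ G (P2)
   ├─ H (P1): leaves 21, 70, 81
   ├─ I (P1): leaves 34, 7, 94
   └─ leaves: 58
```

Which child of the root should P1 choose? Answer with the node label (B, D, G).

C (P1): max(51, 98, 27) = 98
B (P2): min(98, 27, 95) = 27
E (P1): max(67, 99, 33) = 99
F (P1): max(71, 77, 34) = 77
D (P2): min(99, 77, 68) = 68
H (P1): max(21, 70, 81) = 81
I (P1): max(34, 7, 94) = 94
G (P2): min(81, 94, 58) = 58
Root (P1): max(27, 68, 58) = 68
P1 picks the child with the highest value: D (value 68).

D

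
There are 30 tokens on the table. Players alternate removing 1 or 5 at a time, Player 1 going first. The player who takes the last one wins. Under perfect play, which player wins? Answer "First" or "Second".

Positions where the player to move wins (W) vs loses (L):
i:   0  1  2  3  4  5  6  7  8  9 10 11 12 13 14 15 16 17 18 19 20 21 22 23 24 25 26 27 28 29 30
     L  W  L  W  L  W  L  W  L  W  L  W  L  W  L  W  L  W  L  W  L  W  L  W  L  W  L  W  L  W  L
Position 30 is L, so the second player wins.

Second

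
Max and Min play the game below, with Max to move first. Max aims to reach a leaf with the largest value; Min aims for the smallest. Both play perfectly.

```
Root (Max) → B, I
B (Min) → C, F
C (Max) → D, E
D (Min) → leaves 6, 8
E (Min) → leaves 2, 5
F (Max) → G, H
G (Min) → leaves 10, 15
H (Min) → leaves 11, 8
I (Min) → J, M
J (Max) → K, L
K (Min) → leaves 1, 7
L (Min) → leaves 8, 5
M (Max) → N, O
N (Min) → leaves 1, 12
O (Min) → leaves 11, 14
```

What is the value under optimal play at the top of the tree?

D (Min): min(6, 8) = 6
E (Min): min(2, 5) = 2
C (Max): max(6, 2) = 6
G (Min): min(10, 15) = 10
H (Min): min(11, 8) = 8
F (Max): max(10, 8) = 10
B (Min): min(6, 10) = 6
K (Min): min(1, 7) = 1
L (Min): min(8, 5) = 5
J (Max): max(1, 5) = 5
N (Min): min(1, 12) = 1
O (Min): min(11, 14) = 11
M (Max): max(1, 11) = 11
I (Min): min(5, 11) = 5
Root (Max): max(6, 5) = 6

6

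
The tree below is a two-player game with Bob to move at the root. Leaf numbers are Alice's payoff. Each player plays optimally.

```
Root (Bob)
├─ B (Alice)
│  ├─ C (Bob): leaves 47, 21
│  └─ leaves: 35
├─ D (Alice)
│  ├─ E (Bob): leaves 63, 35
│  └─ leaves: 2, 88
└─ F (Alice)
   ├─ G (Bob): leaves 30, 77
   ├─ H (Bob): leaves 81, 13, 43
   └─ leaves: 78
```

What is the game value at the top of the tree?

35

C (Bob): min(47, 21) = 21
B (Alice): max(21, 35) = 35
E (Bob): min(63, 35) = 35
D (Alice): max(35, 2, 88) = 88
G (Bob): min(30, 77) = 30
H (Bob): min(81, 13, 43) = 13
F (Alice): max(30, 13, 78) = 78
Root (Bob): min(35, 88, 78) = 35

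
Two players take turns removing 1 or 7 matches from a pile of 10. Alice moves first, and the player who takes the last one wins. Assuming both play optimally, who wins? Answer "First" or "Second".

Mark each pile size as W (mover wins) or L (mover loses):
i:   0  1  2  3  4  5  6  7  8  9 10
     L  W  L  W  L  W  L  W  L  W  L
Position 10 is L, so the second player wins.

Second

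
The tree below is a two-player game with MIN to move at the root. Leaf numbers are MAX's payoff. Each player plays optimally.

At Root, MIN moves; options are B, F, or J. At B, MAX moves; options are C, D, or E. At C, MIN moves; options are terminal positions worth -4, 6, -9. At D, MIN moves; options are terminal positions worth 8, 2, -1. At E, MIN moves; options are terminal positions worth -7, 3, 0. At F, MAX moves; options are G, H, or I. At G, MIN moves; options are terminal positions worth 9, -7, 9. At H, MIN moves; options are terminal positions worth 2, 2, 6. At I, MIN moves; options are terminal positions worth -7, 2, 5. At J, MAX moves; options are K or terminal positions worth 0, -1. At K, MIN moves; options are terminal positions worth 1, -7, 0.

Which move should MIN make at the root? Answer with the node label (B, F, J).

B

C (MIN): min(-4, 6, -9) = -9
D (MIN): min(8, 2, -1) = -1
E (MIN): min(-7, 3, 0) = -7
B (MAX): max(-9, -1, -7) = -1
G (MIN): min(9, -7, 9) = -7
H (MIN): min(2, 2, 6) = 2
I (MIN): min(-7, 2, 5) = -7
F (MAX): max(-7, 2, -7) = 2
K (MIN): min(1, -7, 0) = -7
J (MAX): max(-7, 0, -1) = 0
Root (MIN): min(-1, 2, 0) = -1
MIN picks the child with the lowest value: B (value -1).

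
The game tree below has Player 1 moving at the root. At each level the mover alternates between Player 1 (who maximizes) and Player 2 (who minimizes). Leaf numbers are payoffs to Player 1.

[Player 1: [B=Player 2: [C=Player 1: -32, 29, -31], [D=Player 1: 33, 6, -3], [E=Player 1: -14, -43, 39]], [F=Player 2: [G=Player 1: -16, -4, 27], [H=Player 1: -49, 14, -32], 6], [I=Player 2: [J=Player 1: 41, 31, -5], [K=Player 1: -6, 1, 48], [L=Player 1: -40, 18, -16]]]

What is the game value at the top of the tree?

29

C (Player 1): max(-32, 29, -31) = 29
D (Player 1): max(33, 6, -3) = 33
E (Player 1): max(-14, -43, 39) = 39
B (Player 2): min(29, 33, 39) = 29
G (Player 1): max(-16, -4, 27) = 27
H (Player 1): max(-49, 14, -32) = 14
F (Player 2): min(27, 14, 6) = 6
J (Player 1): max(41, 31, -5) = 41
K (Player 1): max(-6, 1, 48) = 48
L (Player 1): max(-40, 18, -16) = 18
I (Player 2): min(41, 48, 18) = 18
Root (Player 1): max(29, 6, 18) = 29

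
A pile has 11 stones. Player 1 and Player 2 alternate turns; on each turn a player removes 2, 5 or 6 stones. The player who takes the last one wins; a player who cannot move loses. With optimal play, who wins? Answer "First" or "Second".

Positions where the player to move wins (W) vs loses (L):
i:   0  1  2  3  4  5  6  7  8  9 10 11
     L  L  W  W  L  W  W  W  L  W  W  L
Position 11 is L, so the second player wins.

Second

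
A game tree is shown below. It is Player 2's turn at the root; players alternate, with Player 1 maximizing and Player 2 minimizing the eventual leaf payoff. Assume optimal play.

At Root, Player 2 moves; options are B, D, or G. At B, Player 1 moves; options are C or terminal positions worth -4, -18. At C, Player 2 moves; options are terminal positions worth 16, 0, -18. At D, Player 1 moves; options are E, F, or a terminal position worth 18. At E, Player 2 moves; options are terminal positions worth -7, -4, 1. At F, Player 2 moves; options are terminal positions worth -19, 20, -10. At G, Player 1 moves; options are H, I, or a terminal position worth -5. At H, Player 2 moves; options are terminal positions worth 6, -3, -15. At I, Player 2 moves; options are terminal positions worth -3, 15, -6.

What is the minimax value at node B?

C: min(16, 0, -18) = -18
B: max(-18, -4, -18) = -4

-4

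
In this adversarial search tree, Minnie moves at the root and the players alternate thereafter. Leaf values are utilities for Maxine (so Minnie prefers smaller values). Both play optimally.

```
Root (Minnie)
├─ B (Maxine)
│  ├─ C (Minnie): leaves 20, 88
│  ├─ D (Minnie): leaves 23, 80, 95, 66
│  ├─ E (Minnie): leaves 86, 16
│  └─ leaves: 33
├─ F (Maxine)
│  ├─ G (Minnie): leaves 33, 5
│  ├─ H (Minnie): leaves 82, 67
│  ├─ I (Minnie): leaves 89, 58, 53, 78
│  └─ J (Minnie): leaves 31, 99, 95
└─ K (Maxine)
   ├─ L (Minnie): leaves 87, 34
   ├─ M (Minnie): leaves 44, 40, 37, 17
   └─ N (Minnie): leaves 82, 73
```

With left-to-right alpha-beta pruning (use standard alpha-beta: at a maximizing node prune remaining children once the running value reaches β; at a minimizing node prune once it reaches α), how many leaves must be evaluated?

C [α=-∞,β=+∞]: v=20
D [α=20,β=+∞]: v=23
E [α=23,β=+∞]: v=16
B [α=-∞,β=+∞]: v=33
G [α=-∞,β=33]: v=5
H [α=5,β=33]: v=67
F [α=-∞,β=33]: v=67 after child 2 ≥ β → β-cutoff, skip 2
L [α=-∞,β=33]: v=34
K [α=-∞,β=33]: v=34 after child 1 ≥ β → β-cutoff, skip 2
Root [α=-∞,β=+∞]: v=33
Leaves evaluated: 15 of 28.

15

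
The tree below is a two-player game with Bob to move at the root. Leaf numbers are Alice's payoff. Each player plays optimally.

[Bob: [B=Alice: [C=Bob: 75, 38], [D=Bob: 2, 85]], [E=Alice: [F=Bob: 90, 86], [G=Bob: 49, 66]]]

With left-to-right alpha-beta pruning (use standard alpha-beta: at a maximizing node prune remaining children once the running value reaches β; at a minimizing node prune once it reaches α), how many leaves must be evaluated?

C [α=-∞,β=+∞]: v=38
D [α=38,β=+∞]: v=2 after child 1 ≤ α → α-cutoff, skip 1
B [α=-∞,β=+∞]: v=38
F [α=-∞,β=38]: v=86
E [α=-∞,β=38]: v=86 after child 1 ≥ β → β-cutoff, skip 1
Root [α=-∞,β=+∞]: v=38
Leaves evaluated: 5 of 8.

5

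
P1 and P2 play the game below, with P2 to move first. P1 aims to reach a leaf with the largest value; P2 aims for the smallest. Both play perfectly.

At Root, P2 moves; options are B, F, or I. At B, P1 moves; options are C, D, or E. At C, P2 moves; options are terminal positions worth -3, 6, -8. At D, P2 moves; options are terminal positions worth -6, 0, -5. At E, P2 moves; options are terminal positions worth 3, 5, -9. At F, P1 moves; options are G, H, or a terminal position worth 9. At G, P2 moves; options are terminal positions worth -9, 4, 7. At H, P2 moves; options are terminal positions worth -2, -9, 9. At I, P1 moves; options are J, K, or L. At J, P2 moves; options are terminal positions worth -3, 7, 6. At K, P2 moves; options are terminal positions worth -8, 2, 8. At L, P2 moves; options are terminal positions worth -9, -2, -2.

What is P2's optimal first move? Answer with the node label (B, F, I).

C (P2): min(-3, 6, -8) = -8
D (P2): min(-6, 0, -5) = -6
E (P2): min(3, 5, -9) = -9
B (P1): max(-8, -6, -9) = -6
G (P2): min(-9, 4, 7) = -9
H (P2): min(-2, -9, 9) = -9
F (P1): max(-9, -9, 9) = 9
J (P2): min(-3, 7, 6) = -3
K (P2): min(-8, 2, 8) = -8
L (P2): min(-9, -2, -2) = -9
I (P1): max(-3, -8, -9) = -3
Root (P2): min(-6, 9, -3) = -6
P2 picks the child with the lowest value: B (value -6).

B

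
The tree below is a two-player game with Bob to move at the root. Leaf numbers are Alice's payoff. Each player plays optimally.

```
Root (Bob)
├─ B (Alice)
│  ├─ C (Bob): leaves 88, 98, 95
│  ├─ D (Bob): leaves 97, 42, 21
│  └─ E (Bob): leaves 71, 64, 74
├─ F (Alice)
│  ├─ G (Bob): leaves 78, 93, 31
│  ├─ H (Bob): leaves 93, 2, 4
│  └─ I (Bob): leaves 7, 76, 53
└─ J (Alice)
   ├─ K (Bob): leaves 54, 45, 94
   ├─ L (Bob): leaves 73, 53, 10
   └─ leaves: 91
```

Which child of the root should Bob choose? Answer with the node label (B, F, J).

C (Bob): min(88, 98, 95) = 88
D (Bob): min(97, 42, 21) = 21
E (Bob): min(71, 64, 74) = 64
B (Alice): max(88, 21, 64) = 88
G (Bob): min(78, 93, 31) = 31
H (Bob): min(93, 2, 4) = 2
I (Bob): min(7, 76, 53) = 7
F (Alice): max(31, 2, 7) = 31
K (Bob): min(54, 45, 94) = 45
L (Bob): min(73, 53, 10) = 10
J (Alice): max(45, 10, 91) = 91
Root (Bob): min(88, 31, 91) = 31
Bob picks the child with the lowest value: F (value 31).

F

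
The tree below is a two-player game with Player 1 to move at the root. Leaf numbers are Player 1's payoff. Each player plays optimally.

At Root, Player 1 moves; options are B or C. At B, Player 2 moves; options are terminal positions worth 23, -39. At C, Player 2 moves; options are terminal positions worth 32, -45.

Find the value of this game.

-39

B (Player 2): min(23, -39) = -39
C (Player 2): min(32, -45) = -45
Root (Player 1): max(-39, -45) = -39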